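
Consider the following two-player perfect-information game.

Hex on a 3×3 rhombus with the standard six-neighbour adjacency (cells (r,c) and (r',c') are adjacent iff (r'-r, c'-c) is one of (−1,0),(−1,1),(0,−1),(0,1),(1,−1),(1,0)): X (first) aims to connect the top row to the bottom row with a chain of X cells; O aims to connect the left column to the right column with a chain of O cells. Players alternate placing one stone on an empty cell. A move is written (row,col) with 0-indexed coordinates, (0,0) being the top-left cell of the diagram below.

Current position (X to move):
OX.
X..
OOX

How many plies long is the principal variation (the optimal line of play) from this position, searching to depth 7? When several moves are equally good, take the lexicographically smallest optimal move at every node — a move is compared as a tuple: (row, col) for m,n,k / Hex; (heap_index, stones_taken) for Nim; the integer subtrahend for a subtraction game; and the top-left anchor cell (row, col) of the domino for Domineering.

[OX./X../OOX] X move#1: (0,2):-1/OXX/X../OOX, (1,1):-1/OX./XX./OOX, (1,2):+1/OX./X.X/OOX*
[OX./X.X/OOX] O move#2: (0,2):-1/OXO/X.X/OOX*, (1,1):-1/OX./XOX/OOX
[OXO/X.X/OOX] X move#3: (1,1):+1/OXO/XXX/OOX*
[OXO/XXX/OOX] end (terminal -1, O#4); searched OX./X../OOX to 7

PV length from [OX./X../OOX]: 3 plies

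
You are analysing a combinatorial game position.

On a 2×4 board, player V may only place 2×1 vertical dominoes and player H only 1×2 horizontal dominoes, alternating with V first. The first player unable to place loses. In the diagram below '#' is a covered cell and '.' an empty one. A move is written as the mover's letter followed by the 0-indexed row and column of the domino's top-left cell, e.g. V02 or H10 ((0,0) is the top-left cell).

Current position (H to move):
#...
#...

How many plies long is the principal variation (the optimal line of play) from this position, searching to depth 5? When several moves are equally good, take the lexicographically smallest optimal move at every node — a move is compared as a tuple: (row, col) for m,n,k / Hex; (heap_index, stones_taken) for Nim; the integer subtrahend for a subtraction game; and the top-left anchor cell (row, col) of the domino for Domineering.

[#.../#...] H move#1: H01:+1/###./#...*, H02:+1/#.##/#..., H11:+1/#.../###., H12:+1/#.../#.##
[###./#...] V move#2: V03:-1/####/#..#*
[####/#..#] H move#3: H11:+1/####/####*
[####/####] end (terminal -1, V#4); searched #.../#... to 5

PV length from [#.../#...]: 3 plies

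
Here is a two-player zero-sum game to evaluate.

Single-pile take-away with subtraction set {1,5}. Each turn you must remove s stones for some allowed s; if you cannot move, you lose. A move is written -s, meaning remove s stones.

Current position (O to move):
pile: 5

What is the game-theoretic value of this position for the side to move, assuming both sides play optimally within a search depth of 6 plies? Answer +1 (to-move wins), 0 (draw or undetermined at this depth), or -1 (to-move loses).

ply 1, O at 5 | -1=+1→4*; -5=+1→0
ply 2, X at 4 | -1=-1→3*
ply 3, O at 3 | -1=+1→2*
ply 4, X at 2 | -1=-1→1*
ply 5, O at 1 | -1=+1→0*
ply 6: 0 is terminal -1 (X); from 5 depth 6

value(5, O) = +1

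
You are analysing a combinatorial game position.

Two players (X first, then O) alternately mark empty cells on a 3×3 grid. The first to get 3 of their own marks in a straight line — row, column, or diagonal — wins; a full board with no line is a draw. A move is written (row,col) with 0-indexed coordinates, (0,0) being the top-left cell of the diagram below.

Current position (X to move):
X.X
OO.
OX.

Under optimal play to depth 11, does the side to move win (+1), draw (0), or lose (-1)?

value(X.X/OO./OX., X) = +1

[X.X/OO./OX.] X move#1: (0,1):+1/XXX/OO./OX.*, (1,2):+1/X.X/OOX/OX., (2,2):-1/X.X/OO./OXX
[XXX/OO./OX.] end (terminal -1, O#2); searched X.X/OO./OX. to 11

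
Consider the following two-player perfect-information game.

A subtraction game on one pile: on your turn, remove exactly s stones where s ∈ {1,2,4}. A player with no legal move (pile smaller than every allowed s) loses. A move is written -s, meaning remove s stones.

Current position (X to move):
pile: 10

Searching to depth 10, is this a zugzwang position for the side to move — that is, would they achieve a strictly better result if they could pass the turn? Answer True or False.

zugzwang(10, X) = False

ply 1, X at 10 | -1=+1→9*; -2=-1→8; -4=+1→6
ply 2, O at 9 | -1=-1→8*; -2=-1→7; -4=-1→5
ply 3, X at 8 | -1=-1→7; -2=+1→6*; -4=-1→4
ply 4, O at 6 | -1=-1→5*; -2=-1→4; -4=-1→2
ply 5, X at 5 | -1=-1→4; -2=+1→3*; -4=-1→1
ply 6, O at 3 | -1=-1→2*; -2=-1→1
ply 7, X at 2 | -1=-1→1; -2=+1→0*
ply 8: 0 is terminal -1 (O); from 10 depth 10
if X skipped the turn, O would face:
~ ply 1, O at 10 | -1=+1→9*; -2=-1→8; -4=+1→6
~ ply 2, X at 9 | -1=-1→8*; -2=-1→7; -4=-1→5
~ ply 3, O at 8 | -1=-1→7; -2=+1→6*; -4=-1→4
~ ply 4, X at 6 | -1=-1→5*; -2=-1→4; -4=-1→2
~ ply 5, O at 5 | -1=-1→4; -2=+1→3*; -4=-1→1
~ ply 6, X at 3 | -1=-1→2*; -2=-1→1
~ ply 7, O at 2 | -1=-1→1; -2=+1→0*
~ ply 8: 0 is terminal -1 (X); from 10 depth 10
compare (X): move=+1 vs pass=-1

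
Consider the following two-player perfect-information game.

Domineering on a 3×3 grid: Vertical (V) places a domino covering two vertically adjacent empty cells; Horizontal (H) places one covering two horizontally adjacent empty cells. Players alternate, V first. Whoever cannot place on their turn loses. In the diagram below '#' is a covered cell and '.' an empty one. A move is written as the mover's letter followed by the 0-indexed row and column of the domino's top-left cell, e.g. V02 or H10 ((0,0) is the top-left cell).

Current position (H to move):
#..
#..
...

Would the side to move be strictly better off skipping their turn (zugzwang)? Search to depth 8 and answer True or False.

ply 1, H at #../#../... | H01=-1→###/#../...; H11=+1→#../###/...*; H20=-1→#../#../##.; H21=-1→#../#../.##
ply 2: #../###/... is terminal -1 (V); from #../#../... depth 8
pass branch (V moves first from the same position):
  | ply 1, V at #../#../... | V01=+1→##./##./...*; V02=+1→#.#/#.#/...; V11=+1→#../##./.#.; V12=+1→#../#.#/..#
  | ply 2, H at ##./##./... | H20=-1→##./##./##.*; H21=-1→##./##./.##
  | ply 3, V at ##./##./##. | V02=+1→###/###/##.*; V12=+1→##./###/###
  | ply 4: ###/###/##. is terminal -1 (H); from #../#../... depth 8
H moving scores +1; H passing scores -1

zugzwang(#../#../..., H) = False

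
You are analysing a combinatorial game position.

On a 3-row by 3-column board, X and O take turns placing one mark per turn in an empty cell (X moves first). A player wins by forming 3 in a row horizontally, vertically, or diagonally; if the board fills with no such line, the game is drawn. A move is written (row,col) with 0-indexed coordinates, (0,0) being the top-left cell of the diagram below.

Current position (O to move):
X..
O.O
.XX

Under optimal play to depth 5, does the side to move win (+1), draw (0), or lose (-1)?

value(X../O.O/.XX, O) = +1

[X../O.O/.XX] O move#1: (0,1):-1/XO./O.O/.XX, (0,2):-1/X.O/O.O/.XX, (1,1):+1/X../OOO/.XX*, (2,0):-1/X../O.O/OXX
[X../OOO/.XX] end (terminal -1, X#2); searched X../O.O/.XX to 5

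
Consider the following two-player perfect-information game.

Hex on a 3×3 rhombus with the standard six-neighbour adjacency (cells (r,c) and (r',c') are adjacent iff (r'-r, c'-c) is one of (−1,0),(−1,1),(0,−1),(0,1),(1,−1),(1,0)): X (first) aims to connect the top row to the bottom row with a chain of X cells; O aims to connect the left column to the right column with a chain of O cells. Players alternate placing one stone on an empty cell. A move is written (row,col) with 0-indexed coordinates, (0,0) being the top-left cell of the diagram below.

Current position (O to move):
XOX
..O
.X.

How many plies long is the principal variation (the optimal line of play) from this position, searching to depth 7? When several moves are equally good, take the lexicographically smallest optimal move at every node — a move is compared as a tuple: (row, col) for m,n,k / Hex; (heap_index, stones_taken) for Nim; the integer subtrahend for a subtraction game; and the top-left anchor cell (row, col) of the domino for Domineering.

[XOX/..O/.X.] O move#1: (1,0):-1/XOX/O.O/.X., (1,1):+1/XOX/.OO/.X.*, (2,0):-1/XOX/..O/OX., (2,2):-1/XOX/..O/.XO
[XOX/.OO/.X.] X move#2: (1,0):-1/XOX/XOO/.X.*, (2,0):-1/XOX/.OO/XX., (2,2):-1/XOX/.OO/.XX
[XOX/XOO/.X.] O move#3: (2,0):+1/XOX/XOO/OX.*, (2,2):-1/XOX/XOO/.XO
[XOX/XOO/OX.] end (terminal -1, X#4); searched XOX/..O/.X. to 7

PV length from [XOX/..O/.X.]: 3 plies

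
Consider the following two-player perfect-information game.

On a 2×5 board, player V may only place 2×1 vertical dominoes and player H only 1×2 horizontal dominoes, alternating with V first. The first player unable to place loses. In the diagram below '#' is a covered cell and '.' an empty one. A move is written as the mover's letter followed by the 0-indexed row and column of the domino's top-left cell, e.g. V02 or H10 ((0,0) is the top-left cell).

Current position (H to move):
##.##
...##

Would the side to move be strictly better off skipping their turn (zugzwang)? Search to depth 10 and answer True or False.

[##.##/...##] H move#1: H10:-1/##.##/##.##, H11:+1/##.##/.####*
[##.##/.####] end (terminal -1, V#2); searched ##.##/...## to 10
suppose H passes — search the same position with V to move:
pass> [##.##/...##] V move#1: V02:-1/#####/..###*
pass> [#####/..###] H move#2: H10:+1/#####/#####*
pass> [#####/#####] end (terminal -1, V#3); searched ##.##/...## to 10
for H: play +1, pass +1

zugzwang(##.##/...##, H) = False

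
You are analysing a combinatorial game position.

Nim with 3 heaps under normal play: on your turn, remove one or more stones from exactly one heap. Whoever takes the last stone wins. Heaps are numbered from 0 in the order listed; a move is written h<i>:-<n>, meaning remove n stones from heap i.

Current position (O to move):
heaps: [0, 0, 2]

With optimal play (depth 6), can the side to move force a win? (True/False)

ply 1, O at (0,0,2) | h2:-1=-1→(0,0,1); h2:-2=+1→(0,0,0)*
ply 2: (0,0,0) is terminal -1 (X); from (0,0,2) depth 6

O winning at [(0,0,2)]: True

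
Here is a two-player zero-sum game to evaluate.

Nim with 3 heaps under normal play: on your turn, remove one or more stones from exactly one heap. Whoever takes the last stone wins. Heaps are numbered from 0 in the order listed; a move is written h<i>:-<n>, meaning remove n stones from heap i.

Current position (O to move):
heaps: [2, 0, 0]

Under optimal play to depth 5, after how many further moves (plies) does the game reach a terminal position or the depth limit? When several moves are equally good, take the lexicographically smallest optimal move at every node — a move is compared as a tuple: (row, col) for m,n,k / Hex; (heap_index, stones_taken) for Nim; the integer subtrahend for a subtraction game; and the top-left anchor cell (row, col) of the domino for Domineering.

PV length from [(2,0,0)]: 1 ply

p1 O@[(2,0,0)]: h0:-1[(1,0,0)]-1 h0:-2[(0,0,0)]+1*
p2 X@[(0,0,0)] terminal -1; root [(2,0,0)] d5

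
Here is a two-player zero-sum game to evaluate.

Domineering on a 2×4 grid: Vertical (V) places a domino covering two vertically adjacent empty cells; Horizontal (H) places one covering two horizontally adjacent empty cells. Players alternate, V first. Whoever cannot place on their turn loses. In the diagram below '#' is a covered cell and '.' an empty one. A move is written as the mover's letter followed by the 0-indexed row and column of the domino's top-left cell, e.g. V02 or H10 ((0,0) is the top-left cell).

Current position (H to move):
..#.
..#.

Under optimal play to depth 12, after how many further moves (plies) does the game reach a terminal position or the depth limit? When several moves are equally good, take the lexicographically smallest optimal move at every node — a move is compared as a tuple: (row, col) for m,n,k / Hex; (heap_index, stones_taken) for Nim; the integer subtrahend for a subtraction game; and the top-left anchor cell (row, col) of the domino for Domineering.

[..#./..#.] H move#1: H00:+1/###./..#.*, H10:+1/..#./###.
[###./..#.] V move#2: V03:-1/####/..##*
[####/..##] H move#3: H10:+1/####/####*
[####/####] end (terminal -1, V#4); searched ..#./..#. to 12

PV length from [..#./..#.]: 3 plies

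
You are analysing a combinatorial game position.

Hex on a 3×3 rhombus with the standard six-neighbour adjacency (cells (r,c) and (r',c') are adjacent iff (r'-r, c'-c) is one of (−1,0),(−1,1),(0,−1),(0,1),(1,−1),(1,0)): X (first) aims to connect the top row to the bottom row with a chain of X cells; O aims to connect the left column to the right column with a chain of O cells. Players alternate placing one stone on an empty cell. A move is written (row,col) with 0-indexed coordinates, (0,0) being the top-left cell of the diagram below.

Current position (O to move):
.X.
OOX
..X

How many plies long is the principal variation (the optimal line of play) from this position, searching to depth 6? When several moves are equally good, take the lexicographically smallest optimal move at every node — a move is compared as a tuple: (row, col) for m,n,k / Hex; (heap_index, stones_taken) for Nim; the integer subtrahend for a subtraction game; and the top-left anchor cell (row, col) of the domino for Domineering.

PV length from [.X./OOX/..X]: 1 ply

[.X./OOX/..X] O move#1: (0,0):-1/OX./OOX/..X, (0,2):+1/.XO/OOX/..X*, (2,0):-1/.X./OOX/O.X, (2,1):-1/.X./OOX/.OX
[.XO/OOX/..X] end (terminal -1, X#2); searched .X./OOX/..X to 6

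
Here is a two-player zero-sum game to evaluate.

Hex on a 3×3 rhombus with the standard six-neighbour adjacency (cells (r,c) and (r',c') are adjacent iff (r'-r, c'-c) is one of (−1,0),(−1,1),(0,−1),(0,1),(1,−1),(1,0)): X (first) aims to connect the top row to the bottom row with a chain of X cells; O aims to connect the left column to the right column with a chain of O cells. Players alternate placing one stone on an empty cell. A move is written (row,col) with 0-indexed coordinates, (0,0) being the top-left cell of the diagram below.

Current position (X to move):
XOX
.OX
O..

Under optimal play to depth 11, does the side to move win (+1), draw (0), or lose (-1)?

value(XOX/.OX/O.., X) = +1

p1 X@[XOX/.OX/O..]: (1,0)[XOX/XOX/O..]+1* (2,1)[XOX/.OX/OX.]+1 (2,2)[XOX/.OX/O.X]+1
p2 O@[XOX/XOX/O..]: (2,1)[XOX/XOX/OO.]-1* (2,2)[XOX/XOX/O.O]-1
p3 X@[XOX/XOX/OO.]: (2,2)[XOX/XOX/OOX]+1*
p4 O@[XOX/XOX/OOX] terminal -1; root [XOX/.OX/O..] d11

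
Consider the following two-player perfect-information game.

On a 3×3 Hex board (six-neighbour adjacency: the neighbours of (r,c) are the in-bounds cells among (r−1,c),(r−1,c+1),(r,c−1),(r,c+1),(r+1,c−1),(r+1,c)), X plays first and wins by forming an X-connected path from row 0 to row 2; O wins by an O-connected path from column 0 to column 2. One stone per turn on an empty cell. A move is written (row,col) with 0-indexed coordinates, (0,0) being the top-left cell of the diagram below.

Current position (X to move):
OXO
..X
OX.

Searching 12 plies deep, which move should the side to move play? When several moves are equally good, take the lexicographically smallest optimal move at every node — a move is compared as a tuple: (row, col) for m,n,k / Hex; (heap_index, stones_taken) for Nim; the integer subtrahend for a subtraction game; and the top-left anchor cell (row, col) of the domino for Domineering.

ply 1, X at OXO/..X/OX. | (1,0)=-1→OXO/X.X/OX.; (1,1)=+1→OXO/.XX/OX.*; (2,2)=-1→OXO/..X/OXX
ply 2: OXO/.XX/OX. is terminal -1 (O); from OXO/..X/OX. depth 12

X's best at [OXO/..X/OX.]: (1,1)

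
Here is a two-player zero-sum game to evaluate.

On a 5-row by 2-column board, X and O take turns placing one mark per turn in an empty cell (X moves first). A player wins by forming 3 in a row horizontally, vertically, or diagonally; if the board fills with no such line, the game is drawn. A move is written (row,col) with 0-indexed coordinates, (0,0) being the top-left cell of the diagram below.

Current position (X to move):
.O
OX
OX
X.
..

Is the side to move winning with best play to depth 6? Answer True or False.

p1 X@[.O/OX/OX/X./..]: (0,0)[XO/OX/OX/X./..]+0 (3,1)[.O/OX/OX/XX/..]+1* (4,0)[.O/OX/OX/X./X.]-1 (4,1)[.O/OX/OX/X./.X]-1
p2 O@[.O/OX/OX/XX/..] terminal -1; root [.O/OX/OX/X./..] d6

X winning at [.O/OX/OX/X./..]: True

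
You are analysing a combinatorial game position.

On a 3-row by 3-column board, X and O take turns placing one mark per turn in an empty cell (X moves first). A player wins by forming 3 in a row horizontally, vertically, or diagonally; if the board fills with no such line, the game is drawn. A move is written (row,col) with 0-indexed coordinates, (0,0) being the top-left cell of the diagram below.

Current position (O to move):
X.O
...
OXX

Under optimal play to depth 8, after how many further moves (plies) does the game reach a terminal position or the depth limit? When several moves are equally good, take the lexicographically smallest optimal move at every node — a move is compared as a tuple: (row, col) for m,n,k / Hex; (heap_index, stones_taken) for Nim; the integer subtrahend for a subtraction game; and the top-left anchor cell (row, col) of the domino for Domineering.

[X.O/.../OXX] O move#1: (0,1):-1/XOO/.../OXX, (1,0):-1/X.O/O../OXX, (1,1):+1/X.O/.O./OXX*, (1,2):-1/X.O/..O/OXX
[X.O/.O./OXX] end (terminal -1, X#2); searched X.O/.../OXX to 8

PV length from [X.O/.../OXX]: 1 ply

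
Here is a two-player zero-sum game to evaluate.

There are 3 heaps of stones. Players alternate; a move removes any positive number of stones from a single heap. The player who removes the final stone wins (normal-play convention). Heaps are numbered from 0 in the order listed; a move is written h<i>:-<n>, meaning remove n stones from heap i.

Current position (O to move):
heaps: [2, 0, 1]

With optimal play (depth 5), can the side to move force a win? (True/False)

O winning at [(2,0,1)]: True

p1 O@[(2,0,1)]: h0:-1[(1,0,1)]+1* h0:-2[(0,0,1)]-1 h2:-1[(2,0,0)]-1
p2 X@[(1,0,1)]: h0:-1[(0,0,1)]-1* h2:-1[(1,0,0)]-1
p3 O@[(0,0,1)]: h2:-1[(0,0,0)]+1*
p4 X@[(0,0,0)] terminal -1; root [(2,0,1)] d5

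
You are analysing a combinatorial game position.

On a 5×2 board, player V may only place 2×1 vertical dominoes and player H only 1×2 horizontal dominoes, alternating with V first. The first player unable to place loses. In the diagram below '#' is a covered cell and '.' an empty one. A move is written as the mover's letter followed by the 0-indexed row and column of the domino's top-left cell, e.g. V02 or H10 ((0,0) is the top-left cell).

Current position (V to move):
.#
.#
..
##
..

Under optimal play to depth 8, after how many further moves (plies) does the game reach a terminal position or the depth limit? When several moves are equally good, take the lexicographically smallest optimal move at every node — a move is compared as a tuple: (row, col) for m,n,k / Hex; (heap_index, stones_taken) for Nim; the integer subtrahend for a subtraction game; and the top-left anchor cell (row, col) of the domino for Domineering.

PV length from [.#/.#/../##/..]: 2 plies

[.#/.#/../##/..] V move#1: V00:-1/##/##/../##/..*, V10:-1/.#/##/#./##/..
[##/##/../##/..] H move#2: H20:+1/##/##/##/##/..*, H40:+1/##/##/../##/##
[##/##/##/##/..] end (terminal -1, V#3); searched .#/.#/../##/.. to 8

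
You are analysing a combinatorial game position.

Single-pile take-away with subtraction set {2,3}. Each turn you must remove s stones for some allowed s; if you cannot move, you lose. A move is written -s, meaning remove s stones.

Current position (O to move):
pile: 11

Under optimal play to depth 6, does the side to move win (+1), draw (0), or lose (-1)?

value(11, O) = -1

[11] O move#1: -2:-1/9*, -3:-1/8
[9] X move#2: -2:-1/7, -3:+1/6*
[6] O move#3: -2:-1/4*, -3:-1/3
[4] X move#4: -2:-1/2, -3:+1/1*
[1] end (terminal -1, O#5); searched 11 to 6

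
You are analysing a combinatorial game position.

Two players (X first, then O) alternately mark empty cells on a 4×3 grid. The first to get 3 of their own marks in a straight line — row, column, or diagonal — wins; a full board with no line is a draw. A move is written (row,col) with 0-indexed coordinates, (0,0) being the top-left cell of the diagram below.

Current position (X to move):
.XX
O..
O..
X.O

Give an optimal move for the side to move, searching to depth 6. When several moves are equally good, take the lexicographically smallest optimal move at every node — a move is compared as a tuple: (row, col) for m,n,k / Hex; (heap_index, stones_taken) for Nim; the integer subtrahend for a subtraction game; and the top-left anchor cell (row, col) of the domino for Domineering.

X's best at [.XX/O../O../X.O]: (0,0)

ply 1, X at .XX/O../O../X.O | (0,0)=+1→XXX/O../O../X.O*; (1,1)=-1→.XX/OX./O../X.O; (1,2)=-1→.XX/O.X/O../X.O; (2,1)=-1→.XX/O../OX./X.O; (2,2)=-1→.XX/O../O.X/X.O; (3,1)=-1→.XX/O../O../XXO
ply 2: XXX/O../O../X.O is terminal -1 (O); from .XX/O../O../X.O depth 6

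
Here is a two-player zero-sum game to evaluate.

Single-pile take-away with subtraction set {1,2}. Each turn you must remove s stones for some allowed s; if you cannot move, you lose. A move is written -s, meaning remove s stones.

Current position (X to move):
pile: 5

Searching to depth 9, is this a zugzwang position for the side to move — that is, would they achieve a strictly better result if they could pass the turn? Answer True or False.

zugzwang(5, X) = False

p1 X@[5]: -1[4]-1 -2[3]+1*
p2 O@[3]: -1[2]-1* -2[1]-1
p3 X@[2]: -1[1]-1 -2[0]+1*
p4 O@[0] terminal -1; root [5] d9
suppose X passes — search the same position with O to move:
pass> p1 O@[5]: -1[4]-1 -2[3]+1*
pass> p2 X@[3]: -1[2]-1* -2[1]-1
pass> p3 O@[2]: -1[1]-1 -2[0]+1*
pass> p4 X@[0] terminal -1; root [5] d9
for X: play +1, pass -1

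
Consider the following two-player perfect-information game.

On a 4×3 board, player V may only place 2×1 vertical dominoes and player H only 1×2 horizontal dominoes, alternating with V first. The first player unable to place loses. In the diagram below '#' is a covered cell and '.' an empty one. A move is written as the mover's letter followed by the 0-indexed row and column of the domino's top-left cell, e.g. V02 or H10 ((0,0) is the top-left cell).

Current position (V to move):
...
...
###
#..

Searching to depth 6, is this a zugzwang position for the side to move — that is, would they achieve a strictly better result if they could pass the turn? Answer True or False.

[.../.../###/#..] V move#1: V00:-1/#../#../###/#.., V01:+1/.#./.#./###/#..*, V02:-1/..#/..#/###/#..
[.#./.#./###/#..] H move#2: H31:-1/.#./.#./###/###*
[.#./.#./###/###] V move#3: V00:+1/##./##./###/###*, V02:+1/.##/.##/###/###
[##./##./###/###] end (terminal -1, H#4); searched .../.../###/#.. to 6
pass branch (H moves first from the same position):
  | [.../.../###/#..] H move#1: H00:+1/##./.../###/#..*, H01:+1/.##/.../###/#.., H10:+1/.../##./###/#.., H11:+1/.../.##/###/#.., H31:-1/.../.../###/###
  | [##./.../###/#..] V move#2: V02:-1/###/..#/###/#..*
  | [###/..#/###/#..] H move#3: H10:+1/###/###/###/#..*, H31:+1/###/..#/###/###
  | [###/###/###/#..] end (terminal -1, V#4); searched .../.../###/#.. to 6
V moving scores +1; V passing scores -1

zugzwang(.../.../###/#.., V) = False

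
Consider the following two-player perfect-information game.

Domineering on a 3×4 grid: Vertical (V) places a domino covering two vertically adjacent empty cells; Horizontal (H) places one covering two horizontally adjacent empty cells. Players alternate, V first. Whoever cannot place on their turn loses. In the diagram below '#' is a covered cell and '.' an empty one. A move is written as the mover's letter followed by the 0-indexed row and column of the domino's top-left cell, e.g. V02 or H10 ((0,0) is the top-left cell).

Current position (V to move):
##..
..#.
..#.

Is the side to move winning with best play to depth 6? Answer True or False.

V winning at [##../..#./..#.]: True

[##../..#./..#.] V move#1: V03:-1/##.#/..##/..#., V10:+1/##../#.#./#.#.*, V11:+1/##../.##./.##., V13:-1/##../..##/..##
[##../#.#./#.#.] H move#2: H02:-1/####/#.#./#.#.*
[####/#.#./#.#.] V move#3: V11:+1/####/###./###.*, V13:+1/####/#.##/#.##
[####/###./###.] end (terminal -1, H#4); searched ##../..#./..#. to 6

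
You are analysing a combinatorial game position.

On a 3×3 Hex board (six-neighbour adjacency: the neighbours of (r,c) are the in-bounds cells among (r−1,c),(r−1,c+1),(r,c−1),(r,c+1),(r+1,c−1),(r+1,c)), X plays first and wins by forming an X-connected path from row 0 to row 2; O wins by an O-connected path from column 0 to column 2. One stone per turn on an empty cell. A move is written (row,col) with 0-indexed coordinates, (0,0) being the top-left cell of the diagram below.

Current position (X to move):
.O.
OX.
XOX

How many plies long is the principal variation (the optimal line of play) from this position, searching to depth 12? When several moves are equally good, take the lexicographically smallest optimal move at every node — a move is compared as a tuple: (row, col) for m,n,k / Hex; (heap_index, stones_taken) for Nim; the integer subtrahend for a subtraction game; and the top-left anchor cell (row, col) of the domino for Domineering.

PV length from [.O./OX./XOX]: 1 ply

p1 X@[.O./OX./XOX]: (0,0)[XO./OX./XOX]-1 (0,2)[.OX/OX./XOX]+1* (1,2)[.O./OXX/XOX]-1
p2 O@[.OX/OX./XOX] terminal -1; root [.O./OX./XOX] d12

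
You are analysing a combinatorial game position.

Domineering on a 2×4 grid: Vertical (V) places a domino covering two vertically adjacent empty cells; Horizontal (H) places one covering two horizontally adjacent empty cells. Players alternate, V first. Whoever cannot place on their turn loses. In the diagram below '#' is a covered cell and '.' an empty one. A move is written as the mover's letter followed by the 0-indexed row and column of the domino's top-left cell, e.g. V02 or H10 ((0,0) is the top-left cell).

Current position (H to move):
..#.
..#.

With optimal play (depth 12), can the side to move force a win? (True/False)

H winning at [..#./..#.]: True

[..#./..#.] H move#1: H00:+1/###./..#.*, H10:+1/..#./###.
[###./..#.] V move#2: V03:-1/####/..##*
[####/..##] H move#3: H10:+1/####/####*
[####/####] end (terminal -1, V#4); searched ..#./..#. to 12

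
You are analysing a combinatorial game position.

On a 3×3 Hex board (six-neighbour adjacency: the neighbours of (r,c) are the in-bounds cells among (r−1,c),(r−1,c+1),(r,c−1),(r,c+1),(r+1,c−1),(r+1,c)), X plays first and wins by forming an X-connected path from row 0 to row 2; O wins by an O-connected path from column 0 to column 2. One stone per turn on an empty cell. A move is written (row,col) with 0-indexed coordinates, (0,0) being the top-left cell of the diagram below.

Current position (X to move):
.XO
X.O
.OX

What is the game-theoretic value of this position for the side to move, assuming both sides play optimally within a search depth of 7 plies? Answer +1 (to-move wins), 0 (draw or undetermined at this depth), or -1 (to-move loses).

ply 1, X at .XO/X.O/.OX | (0,0)=-1→XXO/X.O/.OX; (1,1)=-1→.XO/XXO/.OX; (2,0)=+1→.XO/X.O/XOX*
ply 2: .XO/X.O/XOX is terminal -1 (O); from .XO/X.O/.OX depth 7

value(.XO/X.O/.OX, X) = +1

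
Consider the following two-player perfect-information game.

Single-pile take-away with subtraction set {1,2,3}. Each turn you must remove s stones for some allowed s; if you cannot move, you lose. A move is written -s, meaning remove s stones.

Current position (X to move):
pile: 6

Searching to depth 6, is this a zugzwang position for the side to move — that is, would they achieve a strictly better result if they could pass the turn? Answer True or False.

zugzwang(6, X) = False

ply 1, X at 6 | -1=-1→5; -2=+1→4*; -3=-1→3
ply 2, O at 4 | -1=-1→3*; -2=-1→2; -3=-1→1
ply 3, X at 3 | -1=-1→2; -2=-1→1; -3=+1→0*
ply 4: 0 is terminal -1 (O); from 6 depth 6
pass branch (O moves first from the same position):
  | ply 1, O at 6 | -1=-1→5; -2=+1→4*; -3=-1→3
  | ply 2, X at 4 | -1=-1→3*; -2=-1→2; -3=-1→1
  | ply 3, O at 3 | -1=-1→2; -2=-1→1; -3=+1→0*
  | ply 4: 0 is terminal -1 (X); from 6 depth 6
X moving scores +1; X passing scores -1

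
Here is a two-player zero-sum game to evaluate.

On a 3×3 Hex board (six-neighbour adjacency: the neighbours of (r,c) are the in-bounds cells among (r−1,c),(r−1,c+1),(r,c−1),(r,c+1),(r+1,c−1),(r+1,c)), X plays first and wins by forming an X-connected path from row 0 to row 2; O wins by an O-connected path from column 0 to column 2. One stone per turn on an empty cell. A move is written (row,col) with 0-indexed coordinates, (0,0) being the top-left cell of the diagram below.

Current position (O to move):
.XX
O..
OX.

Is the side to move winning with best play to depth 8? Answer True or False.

O winning at [.XX/O../OX.]: False

ply 1, O at .XX/O../OX. | (0,0)=-1→OXX/O../OX.*; (1,1)=-1→.XX/OO./OX.; (1,2)=-1→.XX/O.O/OX.; (2,2)=-1→.XX/O../OXO
ply 2, X at OXX/O../OX. | (1,1)=+1→OXX/OX./OX.*; (1,2)=+1→OXX/O.X/OX.; (2,2)=+1→OXX/O../OXX
ply 3: OXX/OX./OX. is terminal -1 (O); from .XX/O../OX. depth 8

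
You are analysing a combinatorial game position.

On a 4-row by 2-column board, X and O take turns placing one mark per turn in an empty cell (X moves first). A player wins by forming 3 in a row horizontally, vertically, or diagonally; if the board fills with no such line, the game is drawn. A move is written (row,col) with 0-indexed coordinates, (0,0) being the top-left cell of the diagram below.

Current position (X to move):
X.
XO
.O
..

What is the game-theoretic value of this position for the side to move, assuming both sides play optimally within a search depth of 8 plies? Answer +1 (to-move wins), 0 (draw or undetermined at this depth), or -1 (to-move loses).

[X./XO/.O/..] X move#1: (0,1):-1/XX/XO/.O/.., (2,0):+1/X./XO/XO/..*, (3,0):-1/X./XO/.O/X., (3,1):-1/X./XO/.O/.X
[X./XO/XO/..] end (terminal -1, O#2); searched X./XO/.O/.. to 8

value(X./XO/.O/.., X) = +1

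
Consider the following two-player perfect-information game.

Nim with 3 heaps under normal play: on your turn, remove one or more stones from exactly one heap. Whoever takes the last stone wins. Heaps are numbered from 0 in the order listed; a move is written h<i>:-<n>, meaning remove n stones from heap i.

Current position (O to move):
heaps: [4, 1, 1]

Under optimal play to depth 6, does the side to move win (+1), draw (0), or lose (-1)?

value((4,1,1), O) = +1

p1 O@[(4,1,1)]: h0:-1[(3,1,1)]-1 h0:-2[(2,1,1)]-1 h0:-3[(1,1,1)]-1 h0:-4[(0,1,1)]+1* h1:-1[(4,0,1)]-1 h2:-1[(4,1,0)]-1
p2 X@[(0,1,1)]: h1:-1[(0,0,1)]-1* h2:-1[(0,1,0)]-1
p3 O@[(0,0,1)]: h2:-1[(0,0,0)]+1*
p4 X@[(0,0,0)] terminal -1; root [(4,1,1)] d6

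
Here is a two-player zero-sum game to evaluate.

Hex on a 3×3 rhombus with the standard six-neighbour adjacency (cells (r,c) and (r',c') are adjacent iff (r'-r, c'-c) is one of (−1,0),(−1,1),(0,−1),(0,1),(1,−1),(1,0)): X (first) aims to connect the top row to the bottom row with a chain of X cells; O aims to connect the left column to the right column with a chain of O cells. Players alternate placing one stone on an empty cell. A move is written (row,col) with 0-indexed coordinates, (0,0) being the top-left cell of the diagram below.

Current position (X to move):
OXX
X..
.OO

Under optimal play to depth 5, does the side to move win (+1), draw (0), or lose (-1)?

value(OXX/X../.OO, X) = +1

p1 X@[OXX/X../.OO]: (1,1)[OXX/XX./.OO]-1 (1,2)[OXX/X.X/.OO]-1 (2,0)[OXX/X../XOO]+1*
p2 O@[OXX/X../XOO] terminal -1; root [OXX/X../.OO] d5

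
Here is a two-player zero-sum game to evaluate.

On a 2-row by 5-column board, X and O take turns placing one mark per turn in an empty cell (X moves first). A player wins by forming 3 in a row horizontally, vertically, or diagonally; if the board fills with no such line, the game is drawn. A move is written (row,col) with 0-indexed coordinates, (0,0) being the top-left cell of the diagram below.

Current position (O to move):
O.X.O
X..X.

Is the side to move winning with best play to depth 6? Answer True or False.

O winning at [O.X.O/X..X.]: False

p1 O@[O.X.O/X..X.]: (0,1)[OOX.O/X..X.]-1 (0,3)[O.XOO/X..X.]-1 (1,1)[O.X.O/XO.X.]+0* (1,2)[O.X.O/X.OX.]+0 (1,4)[O.X.O/X..XO]+0
p2 X@[O.X.O/XO.X.]: (0,1)[OXX.O/XO.X.]+0* (0,3)[O.XXO/XO.X.]+0 (1,2)[O.X.O/XOXX.]+0 (1,4)[O.X.O/XO.XX]+0
p3 O@[OXX.O/XO.X.]: (0,3)[OXXOO/XO.X.]+0* (1,2)[OXX.O/XOOX.]-1 (1,4)[OXX.O/XO.XO]-1
p4 X@[OXXOO/XO.X.]: (1,2)[OXXOO/XOXX.]+0* (1,4)[OXXOO/XO.XX]+0
p5 O@[OXXOO/XOXX.]: (1,4)[OXXOO/XOXXO]+0*
p6 X@[OXXOO/XOXXO] terminal +0; root [O.X.O/X..X.] d6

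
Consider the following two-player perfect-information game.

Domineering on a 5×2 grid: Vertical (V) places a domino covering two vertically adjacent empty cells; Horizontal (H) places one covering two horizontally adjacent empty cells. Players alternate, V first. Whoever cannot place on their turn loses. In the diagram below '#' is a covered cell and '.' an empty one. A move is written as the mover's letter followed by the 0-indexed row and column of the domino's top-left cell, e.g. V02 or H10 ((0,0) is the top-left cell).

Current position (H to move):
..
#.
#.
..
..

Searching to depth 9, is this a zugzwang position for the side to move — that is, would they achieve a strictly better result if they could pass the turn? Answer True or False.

zugzwang(../#./#./../.., H) = False

ply 1, H at ../#./#./../.. | H00=-1→##/#./#./../..; H30=+1→../#./#./##/..*; H40=+1→../#./#./../##
ply 2, V at ../#./#./##/.. | V01=-1→.#/##/#./##/..*; V11=-1→../##/##/##/..
ply 3, H at .#/##/#./##/.. | H40=+1→.#/##/#./##/##*
ply 4: .#/##/#./##/## is terminal -1 (V); from ../#./#./../.. depth 9
pass branch (V moves first from the same position):
  | ply 1, V at ../#./#./../.. | V01=-1→.#/##/#./../..; V11=-1→../##/##/../..; V21=+1→../#./##/.#/..*; V30=+1→../#./#./#./#.; V31=+1→../#./#./.#/.#
  | ply 2, H at ../#./##/.#/.. | H00=-1→##/#./##/.#/..*; H40=-1→../#./##/.#/##
  | ply 3, V at ##/#./##/.#/.. | V30=+1→##/#./##/##/#.*
  | ply 4: ##/#./##/##/#. is terminal -1 (H); from ../#./#./../.. depth 9
H moving scores +1; H passing scores -1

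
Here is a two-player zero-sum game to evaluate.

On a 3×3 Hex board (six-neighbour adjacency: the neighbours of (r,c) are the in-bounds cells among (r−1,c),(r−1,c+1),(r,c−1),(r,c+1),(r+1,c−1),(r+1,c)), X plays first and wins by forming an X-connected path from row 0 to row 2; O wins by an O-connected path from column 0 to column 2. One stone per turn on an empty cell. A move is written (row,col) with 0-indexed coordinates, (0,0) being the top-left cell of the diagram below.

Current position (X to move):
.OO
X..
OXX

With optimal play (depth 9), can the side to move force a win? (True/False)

p1 X@[.OO/X../OXX]: (0,0)[XOO/X../OXX]-1* (1,1)[.OO/XX./OXX]-1 (1,2)[.OO/X.X/OXX]-1
p2 O@[XOO/X../OXX]: (1,1)[XOO/XO./OXX]+1* (1,2)[XOO/X.O/OXX]-1
p3 X@[XOO/XO./OXX] terminal -1; root [.OO/X../OXX] d9

X winning at [.OO/X../OXX]: False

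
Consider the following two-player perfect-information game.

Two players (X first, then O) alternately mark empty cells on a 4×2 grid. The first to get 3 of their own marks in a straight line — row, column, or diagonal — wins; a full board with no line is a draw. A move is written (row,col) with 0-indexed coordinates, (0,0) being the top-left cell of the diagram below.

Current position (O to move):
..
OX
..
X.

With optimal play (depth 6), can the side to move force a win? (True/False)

O winning at [../OX/../X.]: False

ply 1, O at ../OX/../X. | (0,0)=+0→O./OX/../X.*; (0,1)=+0→.O/OX/../X.; (2,0)=+0→../OX/O./X.; (2,1)=+0→../OX/.O/X.; (3,1)=+0→../OX/../XO
ply 2, X at O./OX/../X. | (0,1)=-1→OX/OX/../X.; (2,0)=+0→O./OX/X./X.*; (2,1)=-1→O./OX/.X/X.; (3,1)=-1→O./OX/../XX
ply 3, O at O./OX/X./X. | (0,1)=+0→OO/OX/X./X.*; (2,1)=+0→O./OX/XO/X.; (3,1)=+0→O./OX/X./XO
ply 4, X at OO/OX/X./X. | (2,1)=+0→OO/OX/XX/X.*; (3,1)=+0→OO/OX/X./XX
ply 5, O at OO/OX/XX/X. | (3,1)=+0→OO/OX/XX/XO*
ply 6: OO/OX/XX/XO is terminal +0 (X); from ../OX/../X. depth 6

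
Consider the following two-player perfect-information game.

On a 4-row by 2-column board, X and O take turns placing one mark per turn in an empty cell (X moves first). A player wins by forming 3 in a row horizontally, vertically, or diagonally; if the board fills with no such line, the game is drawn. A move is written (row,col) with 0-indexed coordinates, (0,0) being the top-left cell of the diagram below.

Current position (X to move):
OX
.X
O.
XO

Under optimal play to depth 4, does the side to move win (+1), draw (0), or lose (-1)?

[OX/.X/O./XO] X move#1: (1,0):+0/OX/XX/O./XO, (2,1):+1/OX/.X/OX/XO*
[OX/.X/OX/XO] end (terminal -1, O#2); searched OX/.X/O./XO to 4

value(OX/.X/O./XO, X) = +1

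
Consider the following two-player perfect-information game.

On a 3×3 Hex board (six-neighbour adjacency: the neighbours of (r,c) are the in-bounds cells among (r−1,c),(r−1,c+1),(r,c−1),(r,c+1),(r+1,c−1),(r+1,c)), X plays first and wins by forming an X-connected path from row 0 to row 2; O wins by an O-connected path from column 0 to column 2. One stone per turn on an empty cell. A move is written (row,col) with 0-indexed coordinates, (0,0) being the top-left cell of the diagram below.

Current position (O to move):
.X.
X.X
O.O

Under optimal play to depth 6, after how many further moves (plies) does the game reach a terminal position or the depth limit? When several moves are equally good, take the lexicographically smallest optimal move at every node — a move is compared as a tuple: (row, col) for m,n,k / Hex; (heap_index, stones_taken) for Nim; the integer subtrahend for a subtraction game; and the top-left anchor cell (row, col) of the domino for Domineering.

[.X./X.X/O.O] O move#1: (0,0):-1/OX./X.X/O.O, (0,2):+1/.XO/X.X/O.O*, (1,1):+1/.X./XOX/O.O, (2,1):+1/.X./X.X/OOO
[.XO/X.X/O.O] X move#2: (0,0):-1/XXO/X.X/O.O*, (1,1):-1/.XO/XXX/O.O, (2,1):-1/.XO/X.X/OXO
[XXO/X.X/O.O] O move#3: (1,1):+1/XXO/XOX/O.O*, (2,1):+1/XXO/X.X/OOO
[XXO/XOX/O.O] end (terminal -1, X#4); searched .X./X.X/O.O to 6

PV length from [.X./X.X/O.O]: 3 plies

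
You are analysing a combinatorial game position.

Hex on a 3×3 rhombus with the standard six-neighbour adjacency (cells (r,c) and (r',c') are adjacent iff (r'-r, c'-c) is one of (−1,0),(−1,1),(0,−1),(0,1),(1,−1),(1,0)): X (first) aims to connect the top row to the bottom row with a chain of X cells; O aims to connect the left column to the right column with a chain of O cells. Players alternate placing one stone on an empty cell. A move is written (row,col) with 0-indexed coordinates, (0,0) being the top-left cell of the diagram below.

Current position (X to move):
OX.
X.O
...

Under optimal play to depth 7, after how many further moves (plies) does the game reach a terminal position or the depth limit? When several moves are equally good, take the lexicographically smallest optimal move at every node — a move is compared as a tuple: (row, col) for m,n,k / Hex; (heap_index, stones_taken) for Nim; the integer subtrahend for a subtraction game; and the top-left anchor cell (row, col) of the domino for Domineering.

PV length from [OX./X.O/...]: 3 plies

[OX./X.O/...] X move#1: (0,2):-1/OXX/X.O/..., (1,1):+1/OX./XXO/...*, (2,0):+1/OX./X.O/X.., (2,1):+1/OX./X.O/.X., (2,2):-1/OX./X.O/..X
[OX./XXO/...] O move#2: (0,2):-1/OXO/XXO/...*, (2,0):-1/OX./XXO/O.., (2,1):-1/OX./XXO/.O., (2,2):-1/OX./XXO/..O
[OXO/XXO/...] X move#3: (2,0):+1/OXO/XXO/X..*, (2,1):+1/OXO/XXO/.X., (2,2):+1/OXO/XXO/..X
[OXO/XXO/X..] end (terminal -1, O#4); searched OX./X.O/... to 7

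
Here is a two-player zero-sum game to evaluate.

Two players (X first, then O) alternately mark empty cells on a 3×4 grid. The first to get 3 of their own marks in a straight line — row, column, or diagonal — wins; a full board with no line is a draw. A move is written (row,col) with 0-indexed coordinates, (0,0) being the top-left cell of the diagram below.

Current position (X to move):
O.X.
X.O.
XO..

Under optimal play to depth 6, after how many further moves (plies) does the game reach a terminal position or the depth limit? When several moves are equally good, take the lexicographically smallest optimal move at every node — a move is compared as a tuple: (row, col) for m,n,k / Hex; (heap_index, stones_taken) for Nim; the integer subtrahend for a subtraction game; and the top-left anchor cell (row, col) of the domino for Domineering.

PV length from [O.X./X.O./XO..]: 3 plies

p1 X@[O.X./X.O./XO..]: (0,1)[OXX./X.O./XO..]-1 (0,3)[O.XX/X.O./XO..]+1* (1,1)[O.X./XXO./XO..]+1 (1,3)[O.X./X.OX/XO..]-1 (2,2)[O.X./X.O./XOX.]-1 (2,3)[O.X./X.O./XO.X]-1
p2 O@[O.XX/X.O./XO..]: (0,1)[OOXX/X.O./XO..]-1* (1,1)[O.XX/XOO./XO..]-1 (1,3)[O.XX/X.OO/XO..]-1 (2,2)[O.XX/X.O./XOO.]-1 (2,3)[O.XX/X.O./XO.O]-1
p3 X@[OOXX/X.O./XO..]: (1,1)[OOXX/XXO./XO..]+1* (1,3)[OOXX/X.OX/XO..]-1 (2,2)[OOXX/X.O./XOX.]-1 (2,3)[OOXX/X.O./XO.X]-1
p4 O@[OOXX/XXO./XO..] terminal -1; root [O.X./X.O./XO..] d6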